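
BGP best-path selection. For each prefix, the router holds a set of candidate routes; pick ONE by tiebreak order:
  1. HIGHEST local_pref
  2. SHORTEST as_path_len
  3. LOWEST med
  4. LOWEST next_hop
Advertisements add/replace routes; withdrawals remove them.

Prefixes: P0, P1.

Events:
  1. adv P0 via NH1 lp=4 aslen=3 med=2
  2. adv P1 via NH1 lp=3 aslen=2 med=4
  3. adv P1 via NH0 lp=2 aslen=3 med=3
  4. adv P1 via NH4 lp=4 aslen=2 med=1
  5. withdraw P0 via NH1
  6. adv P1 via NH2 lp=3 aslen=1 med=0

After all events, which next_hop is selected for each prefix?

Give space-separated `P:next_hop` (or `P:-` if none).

Op 1: best P0=NH1 P1=-
Op 2: best P0=NH1 P1=NH1
Op 3: best P0=NH1 P1=NH1
Op 4: best P0=NH1 P1=NH4
Op 5: best P0=- P1=NH4
Op 6: best P0=- P1=NH4

Answer: P0:- P1:NH4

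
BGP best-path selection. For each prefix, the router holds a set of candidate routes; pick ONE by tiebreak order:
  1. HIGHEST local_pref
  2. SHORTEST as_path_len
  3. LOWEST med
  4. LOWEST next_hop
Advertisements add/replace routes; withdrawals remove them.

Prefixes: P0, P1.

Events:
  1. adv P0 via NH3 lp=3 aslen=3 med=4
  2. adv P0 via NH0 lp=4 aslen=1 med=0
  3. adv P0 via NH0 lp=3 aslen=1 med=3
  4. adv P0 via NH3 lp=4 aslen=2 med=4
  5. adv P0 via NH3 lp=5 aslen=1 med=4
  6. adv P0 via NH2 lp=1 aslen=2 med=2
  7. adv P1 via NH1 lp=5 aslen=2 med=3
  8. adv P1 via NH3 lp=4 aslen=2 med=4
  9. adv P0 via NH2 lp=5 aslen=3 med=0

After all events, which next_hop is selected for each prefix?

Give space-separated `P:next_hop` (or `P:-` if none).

Answer: P0:NH3 P1:NH1

Derivation:
Op 1: best P0=NH3 P1=-
Op 2: best P0=NH0 P1=-
Op 3: best P0=NH0 P1=-
Op 4: best P0=NH3 P1=-
Op 5: best P0=NH3 P1=-
Op 6: best P0=NH3 P1=-
Op 7: best P0=NH3 P1=NH1
Op 8: best P0=NH3 P1=NH1
Op 9: best P0=NH3 P1=NH1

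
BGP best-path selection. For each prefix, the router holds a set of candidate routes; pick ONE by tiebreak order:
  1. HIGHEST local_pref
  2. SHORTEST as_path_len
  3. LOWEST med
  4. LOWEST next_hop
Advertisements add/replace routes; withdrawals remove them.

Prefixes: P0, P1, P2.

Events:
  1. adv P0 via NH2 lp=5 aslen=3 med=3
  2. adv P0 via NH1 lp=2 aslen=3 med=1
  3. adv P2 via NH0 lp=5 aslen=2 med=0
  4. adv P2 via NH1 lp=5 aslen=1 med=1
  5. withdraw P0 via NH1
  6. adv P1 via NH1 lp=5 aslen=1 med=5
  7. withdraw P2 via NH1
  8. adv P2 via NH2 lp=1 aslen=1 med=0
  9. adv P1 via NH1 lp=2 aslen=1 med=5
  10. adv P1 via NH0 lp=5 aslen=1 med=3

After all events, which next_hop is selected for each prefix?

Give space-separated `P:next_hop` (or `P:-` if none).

Op 1: best P0=NH2 P1=- P2=-
Op 2: best P0=NH2 P1=- P2=-
Op 3: best P0=NH2 P1=- P2=NH0
Op 4: best P0=NH2 P1=- P2=NH1
Op 5: best P0=NH2 P1=- P2=NH1
Op 6: best P0=NH2 P1=NH1 P2=NH1
Op 7: best P0=NH2 P1=NH1 P2=NH0
Op 8: best P0=NH2 P1=NH1 P2=NH0
Op 9: best P0=NH2 P1=NH1 P2=NH0
Op 10: best P0=NH2 P1=NH0 P2=NH0

Answer: P0:NH2 P1:NH0 P2:NH0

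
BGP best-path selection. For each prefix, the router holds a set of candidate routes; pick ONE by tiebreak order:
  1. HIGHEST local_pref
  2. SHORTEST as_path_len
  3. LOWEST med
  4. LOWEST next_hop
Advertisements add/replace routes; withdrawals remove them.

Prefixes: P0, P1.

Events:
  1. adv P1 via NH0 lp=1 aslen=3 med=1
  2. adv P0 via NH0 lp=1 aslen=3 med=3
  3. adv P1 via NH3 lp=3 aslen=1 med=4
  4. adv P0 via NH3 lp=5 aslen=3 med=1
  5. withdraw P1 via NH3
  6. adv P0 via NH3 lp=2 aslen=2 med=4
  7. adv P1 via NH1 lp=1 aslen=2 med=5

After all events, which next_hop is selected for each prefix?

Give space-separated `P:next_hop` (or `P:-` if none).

Op 1: best P0=- P1=NH0
Op 2: best P0=NH0 P1=NH0
Op 3: best P0=NH0 P1=NH3
Op 4: best P0=NH3 P1=NH3
Op 5: best P0=NH3 P1=NH0
Op 6: best P0=NH3 P1=NH0
Op 7: best P0=NH3 P1=NH1

Answer: P0:NH3 P1:NH1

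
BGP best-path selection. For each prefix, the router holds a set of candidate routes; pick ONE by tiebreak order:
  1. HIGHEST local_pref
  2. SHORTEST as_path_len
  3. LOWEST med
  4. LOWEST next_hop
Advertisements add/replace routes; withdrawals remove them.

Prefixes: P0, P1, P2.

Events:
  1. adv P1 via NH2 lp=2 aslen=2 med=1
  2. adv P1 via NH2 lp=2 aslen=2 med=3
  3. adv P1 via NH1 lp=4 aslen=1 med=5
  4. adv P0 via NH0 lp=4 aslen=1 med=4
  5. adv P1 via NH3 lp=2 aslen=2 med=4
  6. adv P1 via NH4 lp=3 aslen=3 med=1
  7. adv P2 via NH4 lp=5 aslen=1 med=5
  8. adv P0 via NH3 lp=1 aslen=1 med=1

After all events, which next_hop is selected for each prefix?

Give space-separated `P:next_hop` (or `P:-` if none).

Op 1: best P0=- P1=NH2 P2=-
Op 2: best P0=- P1=NH2 P2=-
Op 3: best P0=- P1=NH1 P2=-
Op 4: best P0=NH0 P1=NH1 P2=-
Op 5: best P0=NH0 P1=NH1 P2=-
Op 6: best P0=NH0 P1=NH1 P2=-
Op 7: best P0=NH0 P1=NH1 P2=NH4
Op 8: best P0=NH0 P1=NH1 P2=NH4

Answer: P0:NH0 P1:NH1 P2:NH4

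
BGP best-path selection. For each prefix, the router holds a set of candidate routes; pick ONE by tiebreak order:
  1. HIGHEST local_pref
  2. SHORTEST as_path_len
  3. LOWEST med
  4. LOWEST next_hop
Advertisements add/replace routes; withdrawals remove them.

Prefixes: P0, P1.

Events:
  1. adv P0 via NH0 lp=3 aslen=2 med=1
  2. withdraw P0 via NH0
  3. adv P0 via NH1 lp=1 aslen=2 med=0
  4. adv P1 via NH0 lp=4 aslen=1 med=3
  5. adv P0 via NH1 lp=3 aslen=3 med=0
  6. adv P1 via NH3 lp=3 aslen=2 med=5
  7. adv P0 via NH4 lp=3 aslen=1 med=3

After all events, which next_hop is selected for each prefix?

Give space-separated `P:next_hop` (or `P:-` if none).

Op 1: best P0=NH0 P1=-
Op 2: best P0=- P1=-
Op 3: best P0=NH1 P1=-
Op 4: best P0=NH1 P1=NH0
Op 5: best P0=NH1 P1=NH0
Op 6: best P0=NH1 P1=NH0
Op 7: best P0=NH4 P1=NH0

Answer: P0:NH4 P1:NH0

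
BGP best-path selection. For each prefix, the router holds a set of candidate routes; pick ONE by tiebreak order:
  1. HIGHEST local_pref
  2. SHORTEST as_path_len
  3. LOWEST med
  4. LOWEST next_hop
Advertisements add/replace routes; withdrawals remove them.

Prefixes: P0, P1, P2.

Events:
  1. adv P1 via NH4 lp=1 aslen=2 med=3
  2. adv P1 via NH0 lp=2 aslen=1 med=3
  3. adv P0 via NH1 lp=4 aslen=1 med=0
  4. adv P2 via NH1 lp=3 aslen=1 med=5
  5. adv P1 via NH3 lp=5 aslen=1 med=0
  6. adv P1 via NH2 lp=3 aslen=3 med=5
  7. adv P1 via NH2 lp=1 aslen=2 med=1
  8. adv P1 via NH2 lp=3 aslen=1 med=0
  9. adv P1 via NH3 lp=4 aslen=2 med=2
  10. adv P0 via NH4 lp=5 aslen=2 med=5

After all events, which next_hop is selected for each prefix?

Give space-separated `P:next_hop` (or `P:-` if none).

Op 1: best P0=- P1=NH4 P2=-
Op 2: best P0=- P1=NH0 P2=-
Op 3: best P0=NH1 P1=NH0 P2=-
Op 4: best P0=NH1 P1=NH0 P2=NH1
Op 5: best P0=NH1 P1=NH3 P2=NH1
Op 6: best P0=NH1 P1=NH3 P2=NH1
Op 7: best P0=NH1 P1=NH3 P2=NH1
Op 8: best P0=NH1 P1=NH3 P2=NH1
Op 9: best P0=NH1 P1=NH3 P2=NH1
Op 10: best P0=NH4 P1=NH3 P2=NH1

Answer: P0:NH4 P1:NH3 P2:NH1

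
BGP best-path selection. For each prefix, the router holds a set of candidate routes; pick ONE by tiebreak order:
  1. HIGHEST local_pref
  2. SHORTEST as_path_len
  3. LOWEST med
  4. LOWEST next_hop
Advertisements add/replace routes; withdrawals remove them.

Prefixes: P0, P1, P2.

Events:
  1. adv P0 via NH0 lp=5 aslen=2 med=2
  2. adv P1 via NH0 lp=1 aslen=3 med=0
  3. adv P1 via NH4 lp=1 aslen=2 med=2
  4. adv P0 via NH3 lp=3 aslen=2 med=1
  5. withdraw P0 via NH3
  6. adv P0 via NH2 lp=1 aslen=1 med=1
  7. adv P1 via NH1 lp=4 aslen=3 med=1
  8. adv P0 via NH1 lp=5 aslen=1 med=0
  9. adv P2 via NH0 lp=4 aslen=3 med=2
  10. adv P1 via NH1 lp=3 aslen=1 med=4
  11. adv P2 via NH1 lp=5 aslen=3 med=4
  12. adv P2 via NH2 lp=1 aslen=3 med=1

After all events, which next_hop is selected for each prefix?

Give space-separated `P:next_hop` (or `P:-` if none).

Op 1: best P0=NH0 P1=- P2=-
Op 2: best P0=NH0 P1=NH0 P2=-
Op 3: best P0=NH0 P1=NH4 P2=-
Op 4: best P0=NH0 P1=NH4 P2=-
Op 5: best P0=NH0 P1=NH4 P2=-
Op 6: best P0=NH0 P1=NH4 P2=-
Op 7: best P0=NH0 P1=NH1 P2=-
Op 8: best P0=NH1 P1=NH1 P2=-
Op 9: best P0=NH1 P1=NH1 P2=NH0
Op 10: best P0=NH1 P1=NH1 P2=NH0
Op 11: best P0=NH1 P1=NH1 P2=NH1
Op 12: best P0=NH1 P1=NH1 P2=NH1

Answer: P0:NH1 P1:NH1 P2:NH1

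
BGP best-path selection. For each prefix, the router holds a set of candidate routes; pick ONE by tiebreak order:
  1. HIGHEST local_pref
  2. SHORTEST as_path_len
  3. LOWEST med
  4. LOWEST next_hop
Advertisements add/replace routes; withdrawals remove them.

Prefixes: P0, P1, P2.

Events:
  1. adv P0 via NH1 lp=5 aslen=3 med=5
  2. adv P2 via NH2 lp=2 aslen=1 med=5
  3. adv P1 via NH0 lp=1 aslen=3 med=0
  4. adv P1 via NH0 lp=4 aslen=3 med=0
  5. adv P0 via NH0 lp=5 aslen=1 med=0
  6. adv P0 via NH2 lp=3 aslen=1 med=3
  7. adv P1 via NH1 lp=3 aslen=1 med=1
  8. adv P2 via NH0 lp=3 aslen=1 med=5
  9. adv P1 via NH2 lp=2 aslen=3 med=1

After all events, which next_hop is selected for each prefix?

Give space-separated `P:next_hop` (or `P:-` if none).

Answer: P0:NH0 P1:NH0 P2:NH0

Derivation:
Op 1: best P0=NH1 P1=- P2=-
Op 2: best P0=NH1 P1=- P2=NH2
Op 3: best P0=NH1 P1=NH0 P2=NH2
Op 4: best P0=NH1 P1=NH0 P2=NH2
Op 5: best P0=NH0 P1=NH0 P2=NH2
Op 6: best P0=NH0 P1=NH0 P2=NH2
Op 7: best P0=NH0 P1=NH0 P2=NH2
Op 8: best P0=NH0 P1=NH0 P2=NH0
Op 9: best P0=NH0 P1=NH0 P2=NH0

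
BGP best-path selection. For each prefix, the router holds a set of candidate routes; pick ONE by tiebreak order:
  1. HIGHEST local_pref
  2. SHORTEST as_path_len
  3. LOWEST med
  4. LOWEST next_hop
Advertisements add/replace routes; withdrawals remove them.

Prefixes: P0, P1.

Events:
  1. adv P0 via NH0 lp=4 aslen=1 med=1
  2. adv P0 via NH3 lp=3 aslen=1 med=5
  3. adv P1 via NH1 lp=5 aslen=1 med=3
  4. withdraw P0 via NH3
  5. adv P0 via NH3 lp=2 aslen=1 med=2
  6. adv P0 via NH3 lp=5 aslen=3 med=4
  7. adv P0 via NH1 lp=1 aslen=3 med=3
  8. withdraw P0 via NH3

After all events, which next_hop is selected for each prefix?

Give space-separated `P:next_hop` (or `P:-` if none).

Answer: P0:NH0 P1:NH1

Derivation:
Op 1: best P0=NH0 P1=-
Op 2: best P0=NH0 P1=-
Op 3: best P0=NH0 P1=NH1
Op 4: best P0=NH0 P1=NH1
Op 5: best P0=NH0 P1=NH1
Op 6: best P0=NH3 P1=NH1
Op 7: best P0=NH3 P1=NH1
Op 8: best P0=NH0 P1=NH1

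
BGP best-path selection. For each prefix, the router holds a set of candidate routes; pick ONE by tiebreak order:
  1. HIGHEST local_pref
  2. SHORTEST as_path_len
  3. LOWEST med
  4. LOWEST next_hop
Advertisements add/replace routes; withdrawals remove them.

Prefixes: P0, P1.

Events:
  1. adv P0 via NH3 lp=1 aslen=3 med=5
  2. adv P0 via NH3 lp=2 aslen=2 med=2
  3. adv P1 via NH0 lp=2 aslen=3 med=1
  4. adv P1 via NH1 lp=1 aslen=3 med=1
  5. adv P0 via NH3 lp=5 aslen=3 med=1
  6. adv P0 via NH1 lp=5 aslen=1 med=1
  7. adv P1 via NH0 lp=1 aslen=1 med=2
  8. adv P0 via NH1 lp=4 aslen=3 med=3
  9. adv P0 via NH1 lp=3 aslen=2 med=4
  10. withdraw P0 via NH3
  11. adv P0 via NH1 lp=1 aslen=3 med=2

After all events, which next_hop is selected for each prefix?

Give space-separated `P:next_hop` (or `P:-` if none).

Answer: P0:NH1 P1:NH0

Derivation:
Op 1: best P0=NH3 P1=-
Op 2: best P0=NH3 P1=-
Op 3: best P0=NH3 P1=NH0
Op 4: best P0=NH3 P1=NH0
Op 5: best P0=NH3 P1=NH0
Op 6: best P0=NH1 P1=NH0
Op 7: best P0=NH1 P1=NH0
Op 8: best P0=NH3 P1=NH0
Op 9: best P0=NH3 P1=NH0
Op 10: best P0=NH1 P1=NH0
Op 11: best P0=NH1 P1=NH0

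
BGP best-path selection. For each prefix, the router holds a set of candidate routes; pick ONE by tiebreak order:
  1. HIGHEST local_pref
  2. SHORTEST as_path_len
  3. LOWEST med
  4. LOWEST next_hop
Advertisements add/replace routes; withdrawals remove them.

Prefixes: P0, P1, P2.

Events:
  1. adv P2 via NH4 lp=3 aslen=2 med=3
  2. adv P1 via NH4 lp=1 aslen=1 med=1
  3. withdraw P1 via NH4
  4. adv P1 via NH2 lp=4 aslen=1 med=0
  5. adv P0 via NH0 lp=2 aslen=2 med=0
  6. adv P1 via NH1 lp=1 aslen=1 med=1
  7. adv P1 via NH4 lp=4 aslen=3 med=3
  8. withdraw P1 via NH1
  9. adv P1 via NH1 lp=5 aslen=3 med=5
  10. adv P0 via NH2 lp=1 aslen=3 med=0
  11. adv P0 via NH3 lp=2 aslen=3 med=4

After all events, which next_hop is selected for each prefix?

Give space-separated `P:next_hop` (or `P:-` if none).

Answer: P0:NH0 P1:NH1 P2:NH4

Derivation:
Op 1: best P0=- P1=- P2=NH4
Op 2: best P0=- P1=NH4 P2=NH4
Op 3: best P0=- P1=- P2=NH4
Op 4: best P0=- P1=NH2 P2=NH4
Op 5: best P0=NH0 P1=NH2 P2=NH4
Op 6: best P0=NH0 P1=NH2 P2=NH4
Op 7: best P0=NH0 P1=NH2 P2=NH4
Op 8: best P0=NH0 P1=NH2 P2=NH4
Op 9: best P0=NH0 P1=NH1 P2=NH4
Op 10: best P0=NH0 P1=NH1 P2=NH4
Op 11: best P0=NH0 P1=NH1 P2=NH4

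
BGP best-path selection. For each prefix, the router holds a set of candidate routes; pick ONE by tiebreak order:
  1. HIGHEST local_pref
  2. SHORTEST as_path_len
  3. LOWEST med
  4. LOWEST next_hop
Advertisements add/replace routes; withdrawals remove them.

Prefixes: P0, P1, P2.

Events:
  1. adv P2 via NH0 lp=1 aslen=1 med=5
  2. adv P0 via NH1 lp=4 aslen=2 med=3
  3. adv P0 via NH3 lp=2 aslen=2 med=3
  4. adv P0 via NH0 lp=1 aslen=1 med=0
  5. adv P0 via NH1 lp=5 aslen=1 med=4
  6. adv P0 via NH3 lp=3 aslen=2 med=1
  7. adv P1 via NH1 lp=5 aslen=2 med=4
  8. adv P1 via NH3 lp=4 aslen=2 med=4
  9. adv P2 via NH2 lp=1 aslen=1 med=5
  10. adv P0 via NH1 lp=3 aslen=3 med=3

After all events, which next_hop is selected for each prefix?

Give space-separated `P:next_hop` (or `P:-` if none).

Op 1: best P0=- P1=- P2=NH0
Op 2: best P0=NH1 P1=- P2=NH0
Op 3: best P0=NH1 P1=- P2=NH0
Op 4: best P0=NH1 P1=- P2=NH0
Op 5: best P0=NH1 P1=- P2=NH0
Op 6: best P0=NH1 P1=- P2=NH0
Op 7: best P0=NH1 P1=NH1 P2=NH0
Op 8: best P0=NH1 P1=NH1 P2=NH0
Op 9: best P0=NH1 P1=NH1 P2=NH0
Op 10: best P0=NH3 P1=NH1 P2=NH0

Answer: P0:NH3 P1:NH1 P2:NH0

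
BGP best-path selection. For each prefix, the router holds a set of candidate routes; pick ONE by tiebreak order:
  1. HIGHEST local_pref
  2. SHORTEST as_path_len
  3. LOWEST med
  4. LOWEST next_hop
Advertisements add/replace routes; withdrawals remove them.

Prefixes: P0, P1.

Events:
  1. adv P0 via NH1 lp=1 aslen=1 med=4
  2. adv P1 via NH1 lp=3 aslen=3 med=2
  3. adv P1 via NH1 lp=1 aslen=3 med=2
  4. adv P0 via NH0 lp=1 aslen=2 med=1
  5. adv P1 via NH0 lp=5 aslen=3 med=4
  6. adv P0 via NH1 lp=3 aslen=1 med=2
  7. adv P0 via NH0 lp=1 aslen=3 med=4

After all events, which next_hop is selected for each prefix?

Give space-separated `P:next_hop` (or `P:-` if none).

Answer: P0:NH1 P1:NH0

Derivation:
Op 1: best P0=NH1 P1=-
Op 2: best P0=NH1 P1=NH1
Op 3: best P0=NH1 P1=NH1
Op 4: best P0=NH1 P1=NH1
Op 5: best P0=NH1 P1=NH0
Op 6: best P0=NH1 P1=NH0
Op 7: best P0=NH1 P1=NH0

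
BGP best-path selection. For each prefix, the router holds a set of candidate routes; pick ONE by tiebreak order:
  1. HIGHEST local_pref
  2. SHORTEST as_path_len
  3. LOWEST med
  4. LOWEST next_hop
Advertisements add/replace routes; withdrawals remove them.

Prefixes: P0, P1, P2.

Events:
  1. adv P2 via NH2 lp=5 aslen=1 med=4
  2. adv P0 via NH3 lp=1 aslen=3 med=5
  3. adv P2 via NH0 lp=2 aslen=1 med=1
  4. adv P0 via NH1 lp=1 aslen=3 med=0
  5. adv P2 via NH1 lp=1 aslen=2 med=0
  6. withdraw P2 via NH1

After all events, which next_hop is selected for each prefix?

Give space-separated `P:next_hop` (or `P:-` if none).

Answer: P0:NH1 P1:- P2:NH2

Derivation:
Op 1: best P0=- P1=- P2=NH2
Op 2: best P0=NH3 P1=- P2=NH2
Op 3: best P0=NH3 P1=- P2=NH2
Op 4: best P0=NH1 P1=- P2=NH2
Op 5: best P0=NH1 P1=- P2=NH2
Op 6: best P0=NH1 P1=- P2=NH2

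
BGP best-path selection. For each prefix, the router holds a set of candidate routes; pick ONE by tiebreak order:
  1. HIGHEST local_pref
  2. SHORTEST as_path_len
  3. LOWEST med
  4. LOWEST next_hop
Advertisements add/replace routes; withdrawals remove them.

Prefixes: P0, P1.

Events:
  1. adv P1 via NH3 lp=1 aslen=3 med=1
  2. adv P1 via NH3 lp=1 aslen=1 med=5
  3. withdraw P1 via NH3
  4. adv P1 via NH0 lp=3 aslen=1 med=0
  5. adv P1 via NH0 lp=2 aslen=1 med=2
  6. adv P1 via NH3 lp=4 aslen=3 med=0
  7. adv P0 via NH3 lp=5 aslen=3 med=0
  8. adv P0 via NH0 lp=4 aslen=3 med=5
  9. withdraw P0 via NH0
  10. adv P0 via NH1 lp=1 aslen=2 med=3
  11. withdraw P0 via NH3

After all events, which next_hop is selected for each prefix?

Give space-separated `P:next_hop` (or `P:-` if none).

Op 1: best P0=- P1=NH3
Op 2: best P0=- P1=NH3
Op 3: best P0=- P1=-
Op 4: best P0=- P1=NH0
Op 5: best P0=- P1=NH0
Op 6: best P0=- P1=NH3
Op 7: best P0=NH3 P1=NH3
Op 8: best P0=NH3 P1=NH3
Op 9: best P0=NH3 P1=NH3
Op 10: best P0=NH3 P1=NH3
Op 11: best P0=NH1 P1=NH3

Answer: P0:NH1 P1:NH3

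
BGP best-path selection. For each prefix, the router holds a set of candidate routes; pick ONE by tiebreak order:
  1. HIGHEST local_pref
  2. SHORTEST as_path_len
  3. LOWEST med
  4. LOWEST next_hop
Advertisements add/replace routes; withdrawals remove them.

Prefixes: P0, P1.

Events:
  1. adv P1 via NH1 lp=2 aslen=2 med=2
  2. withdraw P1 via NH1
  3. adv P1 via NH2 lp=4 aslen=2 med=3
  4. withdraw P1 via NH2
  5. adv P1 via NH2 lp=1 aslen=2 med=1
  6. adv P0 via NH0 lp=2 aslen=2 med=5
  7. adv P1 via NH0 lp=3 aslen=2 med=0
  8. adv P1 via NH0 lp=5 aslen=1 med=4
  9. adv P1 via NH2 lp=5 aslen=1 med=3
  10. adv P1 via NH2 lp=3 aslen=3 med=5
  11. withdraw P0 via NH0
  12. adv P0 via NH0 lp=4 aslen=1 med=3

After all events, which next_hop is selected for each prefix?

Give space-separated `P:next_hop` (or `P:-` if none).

Answer: P0:NH0 P1:NH0

Derivation:
Op 1: best P0=- P1=NH1
Op 2: best P0=- P1=-
Op 3: best P0=- P1=NH2
Op 4: best P0=- P1=-
Op 5: best P0=- P1=NH2
Op 6: best P0=NH0 P1=NH2
Op 7: best P0=NH0 P1=NH0
Op 8: best P0=NH0 P1=NH0
Op 9: best P0=NH0 P1=NH2
Op 10: best P0=NH0 P1=NH0
Op 11: best P0=- P1=NH0
Op 12: best P0=NH0 P1=NH0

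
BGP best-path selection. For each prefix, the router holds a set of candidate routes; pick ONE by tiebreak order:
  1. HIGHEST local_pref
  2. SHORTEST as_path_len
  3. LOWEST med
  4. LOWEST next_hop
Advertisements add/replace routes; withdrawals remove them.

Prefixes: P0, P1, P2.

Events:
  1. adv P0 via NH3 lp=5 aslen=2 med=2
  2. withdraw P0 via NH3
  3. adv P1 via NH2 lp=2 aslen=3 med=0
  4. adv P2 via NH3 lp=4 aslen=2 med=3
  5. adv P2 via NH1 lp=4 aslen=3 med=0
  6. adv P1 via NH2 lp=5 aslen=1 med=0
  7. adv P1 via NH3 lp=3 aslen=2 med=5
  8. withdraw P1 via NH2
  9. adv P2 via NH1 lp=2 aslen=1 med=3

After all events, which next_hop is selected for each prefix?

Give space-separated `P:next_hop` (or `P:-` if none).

Answer: P0:- P1:NH3 P2:NH3

Derivation:
Op 1: best P0=NH3 P1=- P2=-
Op 2: best P0=- P1=- P2=-
Op 3: best P0=- P1=NH2 P2=-
Op 4: best P0=- P1=NH2 P2=NH3
Op 5: best P0=- P1=NH2 P2=NH3
Op 6: best P0=- P1=NH2 P2=NH3
Op 7: best P0=- P1=NH2 P2=NH3
Op 8: best P0=- P1=NH3 P2=NH3
Op 9: best P0=- P1=NH3 P2=NH3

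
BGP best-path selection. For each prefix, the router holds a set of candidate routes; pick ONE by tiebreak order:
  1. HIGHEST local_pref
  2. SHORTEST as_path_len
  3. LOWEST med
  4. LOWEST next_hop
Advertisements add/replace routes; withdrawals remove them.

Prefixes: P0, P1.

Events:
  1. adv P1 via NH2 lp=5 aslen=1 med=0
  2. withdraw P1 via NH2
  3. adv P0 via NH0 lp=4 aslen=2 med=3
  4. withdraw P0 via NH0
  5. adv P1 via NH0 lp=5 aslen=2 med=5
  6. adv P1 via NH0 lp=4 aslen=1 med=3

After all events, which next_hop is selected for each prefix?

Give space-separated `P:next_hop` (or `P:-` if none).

Op 1: best P0=- P1=NH2
Op 2: best P0=- P1=-
Op 3: best P0=NH0 P1=-
Op 4: best P0=- P1=-
Op 5: best P0=- P1=NH0
Op 6: best P0=- P1=NH0

Answer: P0:- P1:NH0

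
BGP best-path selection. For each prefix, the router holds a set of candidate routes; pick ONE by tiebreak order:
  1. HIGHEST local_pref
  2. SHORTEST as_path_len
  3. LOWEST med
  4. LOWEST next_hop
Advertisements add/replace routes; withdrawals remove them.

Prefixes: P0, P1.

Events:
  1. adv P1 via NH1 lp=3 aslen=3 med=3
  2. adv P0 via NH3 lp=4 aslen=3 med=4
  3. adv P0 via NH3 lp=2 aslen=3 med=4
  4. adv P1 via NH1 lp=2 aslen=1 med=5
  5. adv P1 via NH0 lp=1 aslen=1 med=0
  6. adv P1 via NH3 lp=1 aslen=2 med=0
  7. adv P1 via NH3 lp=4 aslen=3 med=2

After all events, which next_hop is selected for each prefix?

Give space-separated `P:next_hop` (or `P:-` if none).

Answer: P0:NH3 P1:NH3

Derivation:
Op 1: best P0=- P1=NH1
Op 2: best P0=NH3 P1=NH1
Op 3: best P0=NH3 P1=NH1
Op 4: best P0=NH3 P1=NH1
Op 5: best P0=NH3 P1=NH1
Op 6: best P0=NH3 P1=NH1
Op 7: best P0=NH3 P1=NH3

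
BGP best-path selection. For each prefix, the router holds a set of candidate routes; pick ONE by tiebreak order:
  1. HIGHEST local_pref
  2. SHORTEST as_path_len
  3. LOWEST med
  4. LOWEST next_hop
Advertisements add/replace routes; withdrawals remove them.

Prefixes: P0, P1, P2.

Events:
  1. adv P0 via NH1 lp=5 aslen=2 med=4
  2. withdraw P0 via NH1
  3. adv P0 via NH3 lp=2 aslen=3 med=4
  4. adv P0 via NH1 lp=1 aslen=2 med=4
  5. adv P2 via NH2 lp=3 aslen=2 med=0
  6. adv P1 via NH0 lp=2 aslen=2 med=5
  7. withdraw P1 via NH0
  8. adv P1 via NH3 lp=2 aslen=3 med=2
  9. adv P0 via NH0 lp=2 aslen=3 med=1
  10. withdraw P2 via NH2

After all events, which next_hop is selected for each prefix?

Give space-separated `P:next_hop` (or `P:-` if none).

Op 1: best P0=NH1 P1=- P2=-
Op 2: best P0=- P1=- P2=-
Op 3: best P0=NH3 P1=- P2=-
Op 4: best P0=NH3 P1=- P2=-
Op 5: best P0=NH3 P1=- P2=NH2
Op 6: best P0=NH3 P1=NH0 P2=NH2
Op 7: best P0=NH3 P1=- P2=NH2
Op 8: best P0=NH3 P1=NH3 P2=NH2
Op 9: best P0=NH0 P1=NH3 P2=NH2
Op 10: best P0=NH0 P1=NH3 P2=-

Answer: P0:NH0 P1:NH3 P2:-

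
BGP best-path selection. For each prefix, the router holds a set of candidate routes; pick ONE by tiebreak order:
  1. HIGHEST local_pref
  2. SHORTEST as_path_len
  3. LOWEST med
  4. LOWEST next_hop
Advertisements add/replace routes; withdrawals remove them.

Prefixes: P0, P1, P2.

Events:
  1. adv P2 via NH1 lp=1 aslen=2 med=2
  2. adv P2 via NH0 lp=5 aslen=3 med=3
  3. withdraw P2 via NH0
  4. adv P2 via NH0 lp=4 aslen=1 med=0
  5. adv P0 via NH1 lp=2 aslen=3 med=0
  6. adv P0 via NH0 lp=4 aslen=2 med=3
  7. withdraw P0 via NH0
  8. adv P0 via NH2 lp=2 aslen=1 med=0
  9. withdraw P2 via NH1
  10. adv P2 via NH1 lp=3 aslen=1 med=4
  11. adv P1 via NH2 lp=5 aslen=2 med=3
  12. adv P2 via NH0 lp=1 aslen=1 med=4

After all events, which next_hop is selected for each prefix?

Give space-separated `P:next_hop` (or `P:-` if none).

Answer: P0:NH2 P1:NH2 P2:NH1

Derivation:
Op 1: best P0=- P1=- P2=NH1
Op 2: best P0=- P1=- P2=NH0
Op 3: best P0=- P1=- P2=NH1
Op 4: best P0=- P1=- P2=NH0
Op 5: best P0=NH1 P1=- P2=NH0
Op 6: best P0=NH0 P1=- P2=NH0
Op 7: best P0=NH1 P1=- P2=NH0
Op 8: best P0=NH2 P1=- P2=NH0
Op 9: best P0=NH2 P1=- P2=NH0
Op 10: best P0=NH2 P1=- P2=NH0
Op 11: best P0=NH2 P1=NH2 P2=NH0
Op 12: best P0=NH2 P1=NH2 P2=NH1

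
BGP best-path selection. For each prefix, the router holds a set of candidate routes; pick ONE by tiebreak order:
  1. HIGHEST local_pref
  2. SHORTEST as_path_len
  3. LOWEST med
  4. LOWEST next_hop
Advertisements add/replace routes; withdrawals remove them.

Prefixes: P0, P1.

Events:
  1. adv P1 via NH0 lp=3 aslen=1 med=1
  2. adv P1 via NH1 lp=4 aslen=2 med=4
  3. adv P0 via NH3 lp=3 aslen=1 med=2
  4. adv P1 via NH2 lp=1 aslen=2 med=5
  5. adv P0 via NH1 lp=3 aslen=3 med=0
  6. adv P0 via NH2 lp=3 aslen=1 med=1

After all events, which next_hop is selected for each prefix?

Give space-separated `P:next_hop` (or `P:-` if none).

Op 1: best P0=- P1=NH0
Op 2: best P0=- P1=NH1
Op 3: best P0=NH3 P1=NH1
Op 4: best P0=NH3 P1=NH1
Op 5: best P0=NH3 P1=NH1
Op 6: best P0=NH2 P1=NH1

Answer: P0:NH2 P1:NH1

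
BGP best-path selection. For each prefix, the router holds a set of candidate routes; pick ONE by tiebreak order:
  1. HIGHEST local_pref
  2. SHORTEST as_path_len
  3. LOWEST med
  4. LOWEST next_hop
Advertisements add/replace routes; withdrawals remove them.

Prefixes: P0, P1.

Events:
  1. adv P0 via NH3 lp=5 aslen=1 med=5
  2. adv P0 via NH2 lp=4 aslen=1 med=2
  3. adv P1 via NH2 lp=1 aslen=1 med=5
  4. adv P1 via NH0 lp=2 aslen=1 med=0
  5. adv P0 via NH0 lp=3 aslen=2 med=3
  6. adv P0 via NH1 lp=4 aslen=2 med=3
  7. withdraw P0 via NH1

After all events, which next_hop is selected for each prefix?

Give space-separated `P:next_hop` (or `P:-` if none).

Op 1: best P0=NH3 P1=-
Op 2: best P0=NH3 P1=-
Op 3: best P0=NH3 P1=NH2
Op 4: best P0=NH3 P1=NH0
Op 5: best P0=NH3 P1=NH0
Op 6: best P0=NH3 P1=NH0
Op 7: best P0=NH3 P1=NH0

Answer: P0:NH3 P1:NH0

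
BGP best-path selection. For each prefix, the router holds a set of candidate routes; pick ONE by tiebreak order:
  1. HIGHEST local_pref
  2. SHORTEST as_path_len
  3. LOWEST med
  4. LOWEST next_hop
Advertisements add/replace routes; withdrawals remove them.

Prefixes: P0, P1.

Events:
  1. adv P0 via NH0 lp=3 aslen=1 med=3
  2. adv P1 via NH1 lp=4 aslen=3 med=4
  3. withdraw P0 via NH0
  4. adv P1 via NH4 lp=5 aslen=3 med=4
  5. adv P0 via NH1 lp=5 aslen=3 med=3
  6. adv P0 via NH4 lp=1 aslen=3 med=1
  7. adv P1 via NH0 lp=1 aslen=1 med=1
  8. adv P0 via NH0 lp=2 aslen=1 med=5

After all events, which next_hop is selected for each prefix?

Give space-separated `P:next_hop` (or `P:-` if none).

Answer: P0:NH1 P1:NH4

Derivation:
Op 1: best P0=NH0 P1=-
Op 2: best P0=NH0 P1=NH1
Op 3: best P0=- P1=NH1
Op 4: best P0=- P1=NH4
Op 5: best P0=NH1 P1=NH4
Op 6: best P0=NH1 P1=NH4
Op 7: best P0=NH1 P1=NH4
Op 8: best P0=NH1 P1=NH4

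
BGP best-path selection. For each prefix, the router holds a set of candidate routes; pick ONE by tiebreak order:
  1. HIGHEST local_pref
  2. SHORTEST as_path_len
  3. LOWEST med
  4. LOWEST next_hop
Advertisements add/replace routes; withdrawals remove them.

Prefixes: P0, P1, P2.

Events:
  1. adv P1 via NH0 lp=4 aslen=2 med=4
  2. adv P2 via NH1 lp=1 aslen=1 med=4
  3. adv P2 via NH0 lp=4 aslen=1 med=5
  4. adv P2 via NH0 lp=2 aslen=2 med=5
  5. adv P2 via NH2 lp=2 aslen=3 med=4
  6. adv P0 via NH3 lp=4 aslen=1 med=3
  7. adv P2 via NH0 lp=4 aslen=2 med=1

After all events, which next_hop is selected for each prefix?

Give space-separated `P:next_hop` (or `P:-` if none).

Op 1: best P0=- P1=NH0 P2=-
Op 2: best P0=- P1=NH0 P2=NH1
Op 3: best P0=- P1=NH0 P2=NH0
Op 4: best P0=- P1=NH0 P2=NH0
Op 5: best P0=- P1=NH0 P2=NH0
Op 6: best P0=NH3 P1=NH0 P2=NH0
Op 7: best P0=NH3 P1=NH0 P2=NH0

Answer: P0:NH3 P1:NH0 P2:NH0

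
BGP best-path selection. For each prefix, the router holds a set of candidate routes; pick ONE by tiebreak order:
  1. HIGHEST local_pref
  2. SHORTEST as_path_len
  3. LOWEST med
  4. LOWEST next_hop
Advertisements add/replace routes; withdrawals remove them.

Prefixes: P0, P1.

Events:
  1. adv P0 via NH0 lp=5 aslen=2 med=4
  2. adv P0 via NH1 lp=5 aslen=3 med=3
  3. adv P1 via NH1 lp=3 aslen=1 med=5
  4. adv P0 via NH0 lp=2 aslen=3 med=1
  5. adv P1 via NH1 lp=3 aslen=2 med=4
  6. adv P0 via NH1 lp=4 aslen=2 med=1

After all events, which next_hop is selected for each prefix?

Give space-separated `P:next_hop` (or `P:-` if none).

Answer: P0:NH1 P1:NH1

Derivation:
Op 1: best P0=NH0 P1=-
Op 2: best P0=NH0 P1=-
Op 3: best P0=NH0 P1=NH1
Op 4: best P0=NH1 P1=NH1
Op 5: best P0=NH1 P1=NH1
Op 6: best P0=NH1 P1=NH1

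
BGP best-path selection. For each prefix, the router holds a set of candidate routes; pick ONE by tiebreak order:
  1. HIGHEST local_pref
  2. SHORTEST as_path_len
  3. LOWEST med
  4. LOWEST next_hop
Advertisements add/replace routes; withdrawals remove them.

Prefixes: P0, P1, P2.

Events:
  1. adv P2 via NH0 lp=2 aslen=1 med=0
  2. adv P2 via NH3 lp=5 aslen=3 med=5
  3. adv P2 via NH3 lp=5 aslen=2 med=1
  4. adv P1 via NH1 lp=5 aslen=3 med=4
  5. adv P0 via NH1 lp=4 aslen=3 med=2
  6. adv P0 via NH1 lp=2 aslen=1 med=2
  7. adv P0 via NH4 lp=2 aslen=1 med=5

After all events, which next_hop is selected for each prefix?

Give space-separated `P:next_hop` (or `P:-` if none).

Answer: P0:NH1 P1:NH1 P2:NH3

Derivation:
Op 1: best P0=- P1=- P2=NH0
Op 2: best P0=- P1=- P2=NH3
Op 3: best P0=- P1=- P2=NH3
Op 4: best P0=- P1=NH1 P2=NH3
Op 5: best P0=NH1 P1=NH1 P2=NH3
Op 6: best P0=NH1 P1=NH1 P2=NH3
Op 7: best P0=NH1 P1=NH1 P2=NH3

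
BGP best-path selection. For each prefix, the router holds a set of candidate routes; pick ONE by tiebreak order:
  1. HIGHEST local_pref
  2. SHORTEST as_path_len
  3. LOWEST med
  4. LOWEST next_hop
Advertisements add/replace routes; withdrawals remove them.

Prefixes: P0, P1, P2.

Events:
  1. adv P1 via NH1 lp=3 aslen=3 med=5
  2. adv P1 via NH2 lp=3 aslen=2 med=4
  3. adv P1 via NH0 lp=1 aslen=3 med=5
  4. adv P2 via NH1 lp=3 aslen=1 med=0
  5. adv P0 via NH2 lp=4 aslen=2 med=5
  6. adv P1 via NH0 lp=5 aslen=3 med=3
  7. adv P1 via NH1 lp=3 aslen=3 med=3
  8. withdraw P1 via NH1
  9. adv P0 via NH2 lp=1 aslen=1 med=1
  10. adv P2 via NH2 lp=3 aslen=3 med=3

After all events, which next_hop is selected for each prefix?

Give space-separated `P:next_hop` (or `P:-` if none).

Answer: P0:NH2 P1:NH0 P2:NH1

Derivation:
Op 1: best P0=- P1=NH1 P2=-
Op 2: best P0=- P1=NH2 P2=-
Op 3: best P0=- P1=NH2 P2=-
Op 4: best P0=- P1=NH2 P2=NH1
Op 5: best P0=NH2 P1=NH2 P2=NH1
Op 6: best P0=NH2 P1=NH0 P2=NH1
Op 7: best P0=NH2 P1=NH0 P2=NH1
Op 8: best P0=NH2 P1=NH0 P2=NH1
Op 9: best P0=NH2 P1=NH0 P2=NH1
Op 10: best P0=NH2 P1=NH0 P2=NH1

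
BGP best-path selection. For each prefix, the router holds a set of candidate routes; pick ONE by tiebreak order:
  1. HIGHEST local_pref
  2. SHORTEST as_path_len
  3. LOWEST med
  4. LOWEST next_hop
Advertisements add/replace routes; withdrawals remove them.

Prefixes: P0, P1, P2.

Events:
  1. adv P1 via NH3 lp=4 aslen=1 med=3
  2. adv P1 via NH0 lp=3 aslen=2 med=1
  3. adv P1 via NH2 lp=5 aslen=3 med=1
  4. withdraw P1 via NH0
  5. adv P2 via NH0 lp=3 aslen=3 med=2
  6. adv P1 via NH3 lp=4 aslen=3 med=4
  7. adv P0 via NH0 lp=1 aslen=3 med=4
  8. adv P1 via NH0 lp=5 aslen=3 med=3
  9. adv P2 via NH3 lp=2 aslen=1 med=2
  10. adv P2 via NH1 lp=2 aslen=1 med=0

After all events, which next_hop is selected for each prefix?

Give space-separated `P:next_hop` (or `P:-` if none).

Op 1: best P0=- P1=NH3 P2=-
Op 2: best P0=- P1=NH3 P2=-
Op 3: best P0=- P1=NH2 P2=-
Op 4: best P0=- P1=NH2 P2=-
Op 5: best P0=- P1=NH2 P2=NH0
Op 6: best P0=- P1=NH2 P2=NH0
Op 7: best P0=NH0 P1=NH2 P2=NH0
Op 8: best P0=NH0 P1=NH2 P2=NH0
Op 9: best P0=NH0 P1=NH2 P2=NH0
Op 10: best P0=NH0 P1=NH2 P2=NH0

Answer: P0:NH0 P1:NH2 P2:NH0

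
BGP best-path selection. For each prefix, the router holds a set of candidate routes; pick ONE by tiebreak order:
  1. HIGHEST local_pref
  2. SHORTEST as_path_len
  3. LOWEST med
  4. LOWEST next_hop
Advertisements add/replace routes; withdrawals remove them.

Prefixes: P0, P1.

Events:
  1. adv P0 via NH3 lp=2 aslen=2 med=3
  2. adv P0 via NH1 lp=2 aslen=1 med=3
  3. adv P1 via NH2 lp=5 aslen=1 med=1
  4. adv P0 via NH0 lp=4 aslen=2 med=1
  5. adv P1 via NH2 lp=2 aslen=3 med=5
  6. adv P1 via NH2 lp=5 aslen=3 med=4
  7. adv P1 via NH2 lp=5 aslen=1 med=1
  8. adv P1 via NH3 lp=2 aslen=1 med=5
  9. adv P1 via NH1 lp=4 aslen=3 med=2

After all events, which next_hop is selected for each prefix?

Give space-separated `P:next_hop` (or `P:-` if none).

Op 1: best P0=NH3 P1=-
Op 2: best P0=NH1 P1=-
Op 3: best P0=NH1 P1=NH2
Op 4: best P0=NH0 P1=NH2
Op 5: best P0=NH0 P1=NH2
Op 6: best P0=NH0 P1=NH2
Op 7: best P0=NH0 P1=NH2
Op 8: best P0=NH0 P1=NH2
Op 9: best P0=NH0 P1=NH2

Answer: P0:NH0 P1:NH2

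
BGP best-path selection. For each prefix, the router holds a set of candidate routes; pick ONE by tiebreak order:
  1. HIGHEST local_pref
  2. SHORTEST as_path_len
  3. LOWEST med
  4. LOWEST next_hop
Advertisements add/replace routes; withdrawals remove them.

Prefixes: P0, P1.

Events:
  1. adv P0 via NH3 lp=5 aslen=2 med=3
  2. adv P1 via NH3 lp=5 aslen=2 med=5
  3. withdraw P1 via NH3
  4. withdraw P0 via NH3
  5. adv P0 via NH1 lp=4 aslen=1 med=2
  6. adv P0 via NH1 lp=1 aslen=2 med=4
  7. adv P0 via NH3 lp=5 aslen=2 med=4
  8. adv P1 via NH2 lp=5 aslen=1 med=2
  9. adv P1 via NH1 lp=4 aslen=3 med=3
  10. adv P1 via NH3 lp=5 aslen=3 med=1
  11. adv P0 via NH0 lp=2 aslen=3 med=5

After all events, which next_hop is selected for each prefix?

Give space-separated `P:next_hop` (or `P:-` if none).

Answer: P0:NH3 P1:NH2

Derivation:
Op 1: best P0=NH3 P1=-
Op 2: best P0=NH3 P1=NH3
Op 3: best P0=NH3 P1=-
Op 4: best P0=- P1=-
Op 5: best P0=NH1 P1=-
Op 6: best P0=NH1 P1=-
Op 7: best P0=NH3 P1=-
Op 8: best P0=NH3 P1=NH2
Op 9: best P0=NH3 P1=NH2
Op 10: best P0=NH3 P1=NH2
Op 11: best P0=NH3 P1=NH2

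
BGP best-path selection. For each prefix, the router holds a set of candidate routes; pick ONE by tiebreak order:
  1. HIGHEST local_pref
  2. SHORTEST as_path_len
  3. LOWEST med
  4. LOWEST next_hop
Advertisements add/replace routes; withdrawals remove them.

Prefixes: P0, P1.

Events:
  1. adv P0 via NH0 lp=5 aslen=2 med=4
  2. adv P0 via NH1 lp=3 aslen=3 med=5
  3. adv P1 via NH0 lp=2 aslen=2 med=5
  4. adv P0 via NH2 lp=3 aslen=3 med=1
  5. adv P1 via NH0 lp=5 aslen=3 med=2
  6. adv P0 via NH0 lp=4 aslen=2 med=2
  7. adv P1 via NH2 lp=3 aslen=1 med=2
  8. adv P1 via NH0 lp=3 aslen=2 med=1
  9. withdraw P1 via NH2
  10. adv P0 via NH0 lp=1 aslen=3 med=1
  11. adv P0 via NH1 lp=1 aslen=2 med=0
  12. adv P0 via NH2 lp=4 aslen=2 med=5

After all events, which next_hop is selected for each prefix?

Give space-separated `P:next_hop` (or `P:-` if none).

Op 1: best P0=NH0 P1=-
Op 2: best P0=NH0 P1=-
Op 3: best P0=NH0 P1=NH0
Op 4: best P0=NH0 P1=NH0
Op 5: best P0=NH0 P1=NH0
Op 6: best P0=NH0 P1=NH0
Op 7: best P0=NH0 P1=NH0
Op 8: best P0=NH0 P1=NH2
Op 9: best P0=NH0 P1=NH0
Op 10: best P0=NH2 P1=NH0
Op 11: best P0=NH2 P1=NH0
Op 12: best P0=NH2 P1=NH0

Answer: P0:NH2 P1:NH0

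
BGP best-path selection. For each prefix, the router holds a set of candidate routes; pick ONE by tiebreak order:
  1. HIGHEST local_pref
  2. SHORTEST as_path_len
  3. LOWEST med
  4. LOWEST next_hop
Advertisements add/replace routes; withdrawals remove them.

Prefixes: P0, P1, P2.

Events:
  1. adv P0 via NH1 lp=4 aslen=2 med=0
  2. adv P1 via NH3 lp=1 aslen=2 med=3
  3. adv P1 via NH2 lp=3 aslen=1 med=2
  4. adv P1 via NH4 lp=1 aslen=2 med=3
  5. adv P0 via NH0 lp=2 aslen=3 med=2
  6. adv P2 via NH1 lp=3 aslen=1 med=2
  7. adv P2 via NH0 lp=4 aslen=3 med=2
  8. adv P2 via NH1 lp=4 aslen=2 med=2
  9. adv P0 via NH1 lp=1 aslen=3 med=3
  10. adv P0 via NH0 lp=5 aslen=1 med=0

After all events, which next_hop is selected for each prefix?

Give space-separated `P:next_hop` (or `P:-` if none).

Answer: P0:NH0 P1:NH2 P2:NH1

Derivation:
Op 1: best P0=NH1 P1=- P2=-
Op 2: best P0=NH1 P1=NH3 P2=-
Op 3: best P0=NH1 P1=NH2 P2=-
Op 4: best P0=NH1 P1=NH2 P2=-
Op 5: best P0=NH1 P1=NH2 P2=-
Op 6: best P0=NH1 P1=NH2 P2=NH1
Op 7: best P0=NH1 P1=NH2 P2=NH0
Op 8: best P0=NH1 P1=NH2 P2=NH1
Op 9: best P0=NH0 P1=NH2 P2=NH1
Op 10: best P0=NH0 P1=NH2 P2=NH1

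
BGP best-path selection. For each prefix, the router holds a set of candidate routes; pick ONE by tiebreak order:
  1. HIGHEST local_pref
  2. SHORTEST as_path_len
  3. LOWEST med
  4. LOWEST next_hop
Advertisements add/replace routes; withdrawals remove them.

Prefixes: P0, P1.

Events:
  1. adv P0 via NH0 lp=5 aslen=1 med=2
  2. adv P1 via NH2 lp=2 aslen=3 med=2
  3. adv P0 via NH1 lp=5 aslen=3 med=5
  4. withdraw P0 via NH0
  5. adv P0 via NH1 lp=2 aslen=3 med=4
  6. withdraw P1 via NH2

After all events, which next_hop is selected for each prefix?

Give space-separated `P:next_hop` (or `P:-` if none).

Op 1: best P0=NH0 P1=-
Op 2: best P0=NH0 P1=NH2
Op 3: best P0=NH0 P1=NH2
Op 4: best P0=NH1 P1=NH2
Op 5: best P0=NH1 P1=NH2
Op 6: best P0=NH1 P1=-

Answer: P0:NH1 P1:-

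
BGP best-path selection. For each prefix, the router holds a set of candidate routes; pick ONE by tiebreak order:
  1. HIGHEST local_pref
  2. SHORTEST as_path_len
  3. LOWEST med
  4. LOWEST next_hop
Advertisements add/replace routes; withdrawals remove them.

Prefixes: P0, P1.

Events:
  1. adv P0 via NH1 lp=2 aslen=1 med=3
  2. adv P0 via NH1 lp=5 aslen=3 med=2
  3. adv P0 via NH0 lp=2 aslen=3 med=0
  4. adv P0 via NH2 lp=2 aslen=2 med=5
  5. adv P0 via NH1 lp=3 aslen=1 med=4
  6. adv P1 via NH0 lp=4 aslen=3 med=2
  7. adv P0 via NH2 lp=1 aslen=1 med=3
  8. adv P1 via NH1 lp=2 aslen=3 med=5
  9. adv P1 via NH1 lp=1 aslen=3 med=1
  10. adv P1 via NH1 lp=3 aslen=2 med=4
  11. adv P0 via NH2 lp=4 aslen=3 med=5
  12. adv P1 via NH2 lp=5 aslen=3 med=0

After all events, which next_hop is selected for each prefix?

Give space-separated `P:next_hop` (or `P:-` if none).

Answer: P0:NH2 P1:NH2

Derivation:
Op 1: best P0=NH1 P1=-
Op 2: best P0=NH1 P1=-
Op 3: best P0=NH1 P1=-
Op 4: best P0=NH1 P1=-
Op 5: best P0=NH1 P1=-
Op 6: best P0=NH1 P1=NH0
Op 7: best P0=NH1 P1=NH0
Op 8: best P0=NH1 P1=NH0
Op 9: best P0=NH1 P1=NH0
Op 10: best P0=NH1 P1=NH0
Op 11: best P0=NH2 P1=NH0
Op 12: best P0=NH2 P1=NH2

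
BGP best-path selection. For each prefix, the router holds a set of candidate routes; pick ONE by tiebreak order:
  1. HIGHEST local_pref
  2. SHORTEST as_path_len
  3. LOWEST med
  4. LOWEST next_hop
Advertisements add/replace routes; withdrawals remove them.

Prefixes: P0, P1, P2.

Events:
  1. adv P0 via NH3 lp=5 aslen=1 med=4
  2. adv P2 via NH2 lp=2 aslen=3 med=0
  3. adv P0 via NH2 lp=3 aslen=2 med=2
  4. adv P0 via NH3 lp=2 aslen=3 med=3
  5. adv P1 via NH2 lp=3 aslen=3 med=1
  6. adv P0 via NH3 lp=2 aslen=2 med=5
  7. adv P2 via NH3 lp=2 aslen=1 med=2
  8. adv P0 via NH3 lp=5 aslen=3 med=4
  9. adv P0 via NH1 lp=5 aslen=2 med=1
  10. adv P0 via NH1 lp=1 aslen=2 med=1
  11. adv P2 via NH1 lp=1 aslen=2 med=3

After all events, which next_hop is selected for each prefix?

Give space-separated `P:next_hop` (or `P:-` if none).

Op 1: best P0=NH3 P1=- P2=-
Op 2: best P0=NH3 P1=- P2=NH2
Op 3: best P0=NH3 P1=- P2=NH2
Op 4: best P0=NH2 P1=- P2=NH2
Op 5: best P0=NH2 P1=NH2 P2=NH2
Op 6: best P0=NH2 P1=NH2 P2=NH2
Op 7: best P0=NH2 P1=NH2 P2=NH3
Op 8: best P0=NH3 P1=NH2 P2=NH3
Op 9: best P0=NH1 P1=NH2 P2=NH3
Op 10: best P0=NH3 P1=NH2 P2=NH3
Op 11: best P0=NH3 P1=NH2 P2=NH3

Answer: P0:NH3 P1:NH2 P2:NH3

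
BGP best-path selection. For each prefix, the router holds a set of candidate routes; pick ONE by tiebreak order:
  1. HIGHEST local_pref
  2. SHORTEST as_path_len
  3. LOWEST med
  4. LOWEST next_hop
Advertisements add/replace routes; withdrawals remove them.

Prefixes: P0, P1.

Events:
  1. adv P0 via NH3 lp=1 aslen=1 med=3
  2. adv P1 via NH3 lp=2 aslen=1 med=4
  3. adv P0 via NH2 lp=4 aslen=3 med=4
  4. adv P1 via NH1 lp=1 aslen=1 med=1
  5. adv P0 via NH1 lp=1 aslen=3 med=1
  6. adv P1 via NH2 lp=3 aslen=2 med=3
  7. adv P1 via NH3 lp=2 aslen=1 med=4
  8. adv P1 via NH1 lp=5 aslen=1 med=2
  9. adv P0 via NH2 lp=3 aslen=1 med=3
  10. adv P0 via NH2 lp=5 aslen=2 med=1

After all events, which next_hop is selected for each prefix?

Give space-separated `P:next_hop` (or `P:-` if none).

Op 1: best P0=NH3 P1=-
Op 2: best P0=NH3 P1=NH3
Op 3: best P0=NH2 P1=NH3
Op 4: best P0=NH2 P1=NH3
Op 5: best P0=NH2 P1=NH3
Op 6: best P0=NH2 P1=NH2
Op 7: best P0=NH2 P1=NH2
Op 8: best P0=NH2 P1=NH1
Op 9: best P0=NH2 P1=NH1
Op 10: best P0=NH2 P1=NH1

Answer: P0:NH2 P1:NH1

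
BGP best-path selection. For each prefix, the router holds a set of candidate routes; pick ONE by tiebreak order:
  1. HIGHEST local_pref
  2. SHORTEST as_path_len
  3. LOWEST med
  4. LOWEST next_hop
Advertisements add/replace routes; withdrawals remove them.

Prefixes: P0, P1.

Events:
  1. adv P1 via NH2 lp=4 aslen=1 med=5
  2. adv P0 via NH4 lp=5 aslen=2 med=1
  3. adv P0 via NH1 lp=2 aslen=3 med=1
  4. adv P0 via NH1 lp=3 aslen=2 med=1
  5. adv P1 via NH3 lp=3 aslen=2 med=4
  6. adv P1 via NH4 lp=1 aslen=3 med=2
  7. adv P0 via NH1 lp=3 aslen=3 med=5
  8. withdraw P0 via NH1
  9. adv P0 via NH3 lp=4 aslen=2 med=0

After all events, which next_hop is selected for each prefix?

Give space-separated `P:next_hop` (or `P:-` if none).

Answer: P0:NH4 P1:NH2

Derivation:
Op 1: best P0=- P1=NH2
Op 2: best P0=NH4 P1=NH2
Op 3: best P0=NH4 P1=NH2
Op 4: best P0=NH4 P1=NH2
Op 5: best P0=NH4 P1=NH2
Op 6: best P0=NH4 P1=NH2
Op 7: best P0=NH4 P1=NH2
Op 8: best P0=NH4 P1=NH2
Op 9: best P0=NH4 P1=NH2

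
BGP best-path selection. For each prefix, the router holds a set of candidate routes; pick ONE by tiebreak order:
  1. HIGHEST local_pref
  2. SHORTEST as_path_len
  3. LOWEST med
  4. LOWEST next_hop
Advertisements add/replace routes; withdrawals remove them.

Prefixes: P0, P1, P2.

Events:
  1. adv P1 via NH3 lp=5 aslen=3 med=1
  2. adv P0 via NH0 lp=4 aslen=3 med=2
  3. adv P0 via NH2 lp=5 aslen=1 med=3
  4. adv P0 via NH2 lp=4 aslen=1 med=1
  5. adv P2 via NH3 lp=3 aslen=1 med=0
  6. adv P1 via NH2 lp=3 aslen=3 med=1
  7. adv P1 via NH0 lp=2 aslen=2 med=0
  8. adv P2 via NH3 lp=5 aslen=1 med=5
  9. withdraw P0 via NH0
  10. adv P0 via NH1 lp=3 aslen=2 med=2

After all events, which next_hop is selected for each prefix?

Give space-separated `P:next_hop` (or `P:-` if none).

Op 1: best P0=- P1=NH3 P2=-
Op 2: best P0=NH0 P1=NH3 P2=-
Op 3: best P0=NH2 P1=NH3 P2=-
Op 4: best P0=NH2 P1=NH3 P2=-
Op 5: best P0=NH2 P1=NH3 P2=NH3
Op 6: best P0=NH2 P1=NH3 P2=NH3
Op 7: best P0=NH2 P1=NH3 P2=NH3
Op 8: best P0=NH2 P1=NH3 P2=NH3
Op 9: best P0=NH2 P1=NH3 P2=NH3
Op 10: best P0=NH2 P1=NH3 P2=NH3

Answer: P0:NH2 P1:NH3 P2:NH3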